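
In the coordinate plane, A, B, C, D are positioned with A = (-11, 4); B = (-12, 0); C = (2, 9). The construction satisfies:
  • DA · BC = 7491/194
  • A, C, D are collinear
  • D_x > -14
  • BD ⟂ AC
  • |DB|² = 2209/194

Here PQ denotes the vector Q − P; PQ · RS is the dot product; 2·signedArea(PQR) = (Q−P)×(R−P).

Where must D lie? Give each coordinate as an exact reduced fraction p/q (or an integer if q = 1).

1. D_x = -2563/194  [A, C, D are collinear ∩ BD ⟂ AC]
2. D_y = 611/194  [A, C, D are collinear ∩ BD ⟂ AC]
   → D = (-2563/194, 611/194)

D = (-2563/194, 611/194)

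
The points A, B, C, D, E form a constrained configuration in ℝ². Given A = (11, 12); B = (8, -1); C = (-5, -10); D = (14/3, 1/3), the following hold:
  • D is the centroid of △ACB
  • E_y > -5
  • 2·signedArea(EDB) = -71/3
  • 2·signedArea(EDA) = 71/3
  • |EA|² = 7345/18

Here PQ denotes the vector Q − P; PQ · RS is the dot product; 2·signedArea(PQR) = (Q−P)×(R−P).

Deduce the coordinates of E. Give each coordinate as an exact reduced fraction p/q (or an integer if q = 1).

1. E_x = -1/6  [2·signedArea(EDA) = 71/3 ∩ 2·signedArea(EDB) = -71/3]
2. E_y = -29/6  [2·signedArea(EDA) = 71/3 ∩ 2·signedArea(EDB) = -71/3]
   → E = (-1/6, -29/6)

E = (-1/6, -29/6)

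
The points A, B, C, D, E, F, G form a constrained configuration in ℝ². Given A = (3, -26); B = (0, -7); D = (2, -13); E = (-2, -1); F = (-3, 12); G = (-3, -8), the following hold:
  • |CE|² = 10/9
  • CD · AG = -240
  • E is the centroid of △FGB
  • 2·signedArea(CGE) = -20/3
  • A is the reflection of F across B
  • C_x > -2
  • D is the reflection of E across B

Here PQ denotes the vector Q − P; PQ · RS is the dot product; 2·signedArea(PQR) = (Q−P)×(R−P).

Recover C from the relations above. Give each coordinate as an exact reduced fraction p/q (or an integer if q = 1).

C = (-1, -2/3)

1. C_x = -1  [CD · AG = -240 ∩ 2·signedArea(CGE) = -20/3]
2. C_y = -2/3  [CD · AG = -240 ∩ 2·signedArea(CGE) = -20/3]
   → C = (-1, -2/3)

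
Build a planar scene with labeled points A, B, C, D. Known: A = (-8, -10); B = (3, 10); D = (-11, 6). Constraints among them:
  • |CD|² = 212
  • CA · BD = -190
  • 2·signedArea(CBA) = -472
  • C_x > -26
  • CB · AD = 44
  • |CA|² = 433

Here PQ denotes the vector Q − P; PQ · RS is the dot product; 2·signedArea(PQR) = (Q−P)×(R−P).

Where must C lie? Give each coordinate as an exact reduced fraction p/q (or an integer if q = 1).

C = (-25, 2)

1. C_x = -25  [CA · BD = -190 ∩ CB · AD = 44]
2. C_y = 2  [CA · BD = -190 ∩ CB · AD = 44]
   → C = (-25, 2)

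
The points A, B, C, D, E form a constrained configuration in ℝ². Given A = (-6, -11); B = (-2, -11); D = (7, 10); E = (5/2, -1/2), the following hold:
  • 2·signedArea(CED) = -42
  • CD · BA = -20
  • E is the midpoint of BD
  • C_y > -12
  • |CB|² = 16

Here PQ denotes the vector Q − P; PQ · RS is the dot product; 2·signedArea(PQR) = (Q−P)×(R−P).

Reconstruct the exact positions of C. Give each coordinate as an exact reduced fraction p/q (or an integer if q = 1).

1. C_x = 2  [2·signedArea(CED) = -42 ∩ CD · BA = -20]
2. C_y = -11  [2·signedArea(CED) = -42 ∩ CD · BA = -20]
   → C = (2, -11)

C = (2, -11)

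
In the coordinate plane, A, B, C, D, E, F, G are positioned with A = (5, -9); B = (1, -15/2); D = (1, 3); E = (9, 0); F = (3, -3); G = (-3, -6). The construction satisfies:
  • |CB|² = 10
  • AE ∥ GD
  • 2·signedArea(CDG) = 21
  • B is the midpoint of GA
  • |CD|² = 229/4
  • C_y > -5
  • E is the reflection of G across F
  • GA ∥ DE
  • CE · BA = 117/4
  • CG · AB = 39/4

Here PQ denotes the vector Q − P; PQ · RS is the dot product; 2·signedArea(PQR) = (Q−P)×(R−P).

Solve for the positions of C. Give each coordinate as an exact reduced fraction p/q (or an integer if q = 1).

C = (0, -9/2)

1. C_x = 0  [CE · BA = 117/4 ∩ 2·signedArea(CDG) = 21]
2. C_y = -9/2  [CE · BA = 117/4 ∩ 2·signedArea(CDG) = 21]
   → C = (0, -9/2)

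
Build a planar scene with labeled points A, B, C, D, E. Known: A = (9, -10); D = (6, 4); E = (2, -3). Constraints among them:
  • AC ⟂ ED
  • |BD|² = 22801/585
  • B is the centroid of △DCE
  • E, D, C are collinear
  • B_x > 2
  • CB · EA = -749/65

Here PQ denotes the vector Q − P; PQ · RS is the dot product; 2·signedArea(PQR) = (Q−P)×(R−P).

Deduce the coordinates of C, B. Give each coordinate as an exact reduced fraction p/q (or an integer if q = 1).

B = (566/195, -277/195)
C = (46/65, -342/65)

1. C_x = 46/65  [E, D, C are collinear ∩ AC ⟂ ED]
2. C_y = -342/65  [E, D, C are collinear ∩ AC ⟂ ED]
   → C = (46/65, -342/65)
3. B_x = 566/195  [B is the centroid of △DCE]
4. B_y = -277/195  [B is the centroid of △DCE]
   → B = (566/195, -277/195)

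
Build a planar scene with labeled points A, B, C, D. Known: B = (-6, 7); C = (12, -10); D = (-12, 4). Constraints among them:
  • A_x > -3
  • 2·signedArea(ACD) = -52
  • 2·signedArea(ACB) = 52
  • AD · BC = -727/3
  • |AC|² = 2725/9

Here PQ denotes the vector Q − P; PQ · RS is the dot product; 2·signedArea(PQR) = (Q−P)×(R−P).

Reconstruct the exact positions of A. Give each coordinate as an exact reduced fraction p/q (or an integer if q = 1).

1. A_x = -2  [2·signedArea(ACB) = 52 ∩ 2·signedArea(ACD) = -52]
2. A_y = 1/3  [2·signedArea(ACB) = 52 ∩ 2·signedArea(ACD) = -52]
   → A = (-2, 1/3)

A = (-2, 1/3)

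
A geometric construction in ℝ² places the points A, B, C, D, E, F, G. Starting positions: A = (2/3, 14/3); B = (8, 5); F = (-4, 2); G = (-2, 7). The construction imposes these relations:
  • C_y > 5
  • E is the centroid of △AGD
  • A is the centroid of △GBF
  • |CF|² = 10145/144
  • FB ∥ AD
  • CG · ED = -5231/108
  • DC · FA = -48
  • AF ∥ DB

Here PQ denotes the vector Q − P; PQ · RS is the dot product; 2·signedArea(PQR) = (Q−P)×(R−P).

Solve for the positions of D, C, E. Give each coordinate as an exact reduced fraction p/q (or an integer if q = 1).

C = (11/3, 65/12)
D = (38/3, 23/3)
E = (34/9, 58/9)

1. D_x = 38/3  [AF ∥ DB ∩ FB ∥ AD]
2. D_y = 23/3  [AF ∥ DB ∩ FB ∥ AD]
   → D = (38/3, 23/3)
3. E_x = 34/9  [E is the centroid of △AGD]
4. E_y = 58/9  [E is the centroid of △AGD]
   → E = (34/9, 58/9)
5. C_x = 11/3  [CG · ED = -5231/108 ∩ DC · FA = -48]
6. C_y = 65/12  [CG · ED = -5231/108 ∩ DC · FA = -48]
   → C = (11/3, 65/12)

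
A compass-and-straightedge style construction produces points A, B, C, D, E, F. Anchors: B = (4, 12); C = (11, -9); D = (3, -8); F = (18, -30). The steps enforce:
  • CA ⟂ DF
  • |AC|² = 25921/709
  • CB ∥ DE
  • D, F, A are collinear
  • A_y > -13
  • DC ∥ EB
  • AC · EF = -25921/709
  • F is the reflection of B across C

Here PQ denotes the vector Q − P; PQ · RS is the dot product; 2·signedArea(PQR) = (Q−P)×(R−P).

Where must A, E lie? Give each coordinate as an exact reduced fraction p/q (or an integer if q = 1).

A = (4257/709, -8796/709)
E = (-4, 13)

1. A_x = 4257/709  [D, F, A are collinear ∩ CA ⟂ DF]
2. A_y = -8796/709  [D, F, A are collinear ∩ CA ⟂ DF]
   → A = (4257/709, -8796/709)
3. E_x = -4  [DC ∥ EB ∩ CB ∥ DE]
4. E_y = 13  [DC ∥ EB ∩ CB ∥ DE]
   → E = (-4, 13)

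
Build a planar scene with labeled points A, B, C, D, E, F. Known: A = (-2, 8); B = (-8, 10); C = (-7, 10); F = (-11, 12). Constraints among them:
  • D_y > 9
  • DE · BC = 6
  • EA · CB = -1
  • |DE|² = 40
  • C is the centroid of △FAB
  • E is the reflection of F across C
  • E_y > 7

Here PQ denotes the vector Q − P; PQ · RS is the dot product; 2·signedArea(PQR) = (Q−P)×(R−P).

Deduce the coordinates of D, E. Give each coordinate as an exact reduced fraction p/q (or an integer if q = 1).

1. E_x = -3  [E is the reflection of F across C]
2. E_y = 8  [E is the reflection of F across C]
   → E = (-3, 8)
3. D_x = -9  [DE · BC = 6]
4. D_y = 10  [|DE|² = 40]
   → D = (-9, 10)

D = (-9, 10)
E = (-3, 8)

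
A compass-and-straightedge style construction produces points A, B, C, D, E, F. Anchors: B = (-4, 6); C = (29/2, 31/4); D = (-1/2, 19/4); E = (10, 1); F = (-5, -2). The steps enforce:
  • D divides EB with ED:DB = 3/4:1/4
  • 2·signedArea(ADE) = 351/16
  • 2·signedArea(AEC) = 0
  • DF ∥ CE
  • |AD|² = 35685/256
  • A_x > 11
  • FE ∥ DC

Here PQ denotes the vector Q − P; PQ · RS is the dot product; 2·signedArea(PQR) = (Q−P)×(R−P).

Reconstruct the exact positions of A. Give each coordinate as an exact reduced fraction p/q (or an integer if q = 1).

A = (89/8, 43/16)

1. A_x = 89/8  [2·signedArea(AEC) = 0 ∩ 2·signedArea(ADE) = 351/16]
2. A_y = 43/16  [2·signedArea(AEC) = 0 ∩ 2·signedArea(ADE) = 351/16]
   → A = (89/8, 43/16)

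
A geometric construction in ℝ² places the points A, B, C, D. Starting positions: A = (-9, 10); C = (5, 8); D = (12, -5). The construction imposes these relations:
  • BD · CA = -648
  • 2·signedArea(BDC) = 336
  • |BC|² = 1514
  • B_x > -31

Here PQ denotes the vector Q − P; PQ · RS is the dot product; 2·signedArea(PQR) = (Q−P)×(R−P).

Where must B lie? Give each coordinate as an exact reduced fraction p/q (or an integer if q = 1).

1. B_x = -30  [2·signedArea(BDC) = 336 ∩ BD · CA = -648]
2. B_y = 25  [2·signedArea(BDC) = 336 ∩ BD · CA = -648]
   → B = (-30, 25)

B = (-30, 25)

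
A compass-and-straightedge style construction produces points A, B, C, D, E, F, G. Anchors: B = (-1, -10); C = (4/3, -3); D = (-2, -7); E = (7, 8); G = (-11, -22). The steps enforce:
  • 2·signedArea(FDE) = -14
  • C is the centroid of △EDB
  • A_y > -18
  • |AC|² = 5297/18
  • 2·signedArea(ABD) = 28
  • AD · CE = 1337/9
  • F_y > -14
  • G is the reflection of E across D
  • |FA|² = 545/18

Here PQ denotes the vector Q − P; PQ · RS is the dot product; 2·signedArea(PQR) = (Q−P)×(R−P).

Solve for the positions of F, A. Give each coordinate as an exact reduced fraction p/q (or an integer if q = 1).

1. A_x = -47/6  [2·signedArea(ABD) = 28 ∩ AD · CE = 1337/9]
2. A_y = -35/2  [2·signedArea(ABD) = 28 ∩ AD · CE = 1337/9]
   → A = (-47/6, -35/2)
3. F_x = -14/3  [line -15·x + 9·y + 47 = 0 ∩ |FA|² = 545/18]
4. F_y = -13  [line -15·x + 9·y + 47 = 0 ∩ |FA|² = 545/18]
   → F = (-14/3, -13)

A = (-47/6, -35/2)
F = (-14/3, -13)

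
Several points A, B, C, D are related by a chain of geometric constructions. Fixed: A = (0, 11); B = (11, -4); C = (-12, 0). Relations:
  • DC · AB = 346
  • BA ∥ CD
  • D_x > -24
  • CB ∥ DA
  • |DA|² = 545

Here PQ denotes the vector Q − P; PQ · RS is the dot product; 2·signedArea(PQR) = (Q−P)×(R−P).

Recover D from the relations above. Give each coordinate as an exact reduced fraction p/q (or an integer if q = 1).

1. D_x = -23  [CB ∥ DA ∩ BA ∥ CD]
2. D_y = 15  [CB ∥ DA ∩ BA ∥ CD]
   → D = (-23, 15)

D = (-23, 15)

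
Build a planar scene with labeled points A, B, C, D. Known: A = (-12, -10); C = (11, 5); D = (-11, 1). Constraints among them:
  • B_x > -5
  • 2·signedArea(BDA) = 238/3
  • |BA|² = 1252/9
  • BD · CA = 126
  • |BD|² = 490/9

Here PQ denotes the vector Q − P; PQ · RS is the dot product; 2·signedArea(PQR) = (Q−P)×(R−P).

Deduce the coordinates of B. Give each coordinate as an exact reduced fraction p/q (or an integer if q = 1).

1. B_x = -4  [2·signedArea(BDA) = 238/3 ∩ BD · CA = 126]
2. B_y = -4/3  [2·signedArea(BDA) = 238/3 ∩ BD · CA = 126]
   → B = (-4, -4/3)

B = (-4, -4/3)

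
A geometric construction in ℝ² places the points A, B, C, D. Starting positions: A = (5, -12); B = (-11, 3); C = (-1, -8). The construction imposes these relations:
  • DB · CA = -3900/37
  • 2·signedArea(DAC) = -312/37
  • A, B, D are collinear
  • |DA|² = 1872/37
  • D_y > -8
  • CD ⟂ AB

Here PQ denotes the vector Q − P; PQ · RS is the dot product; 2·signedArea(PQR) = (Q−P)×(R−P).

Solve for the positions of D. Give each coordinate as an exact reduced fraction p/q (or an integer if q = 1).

D = (-7/37, -264/37)

1. D_x = -7/37  [A, B, D are collinear ∩ CD ⟂ AB]
2. D_y = -264/37  [A, B, D are collinear ∩ CD ⟂ AB]
   → D = (-7/37, -264/37)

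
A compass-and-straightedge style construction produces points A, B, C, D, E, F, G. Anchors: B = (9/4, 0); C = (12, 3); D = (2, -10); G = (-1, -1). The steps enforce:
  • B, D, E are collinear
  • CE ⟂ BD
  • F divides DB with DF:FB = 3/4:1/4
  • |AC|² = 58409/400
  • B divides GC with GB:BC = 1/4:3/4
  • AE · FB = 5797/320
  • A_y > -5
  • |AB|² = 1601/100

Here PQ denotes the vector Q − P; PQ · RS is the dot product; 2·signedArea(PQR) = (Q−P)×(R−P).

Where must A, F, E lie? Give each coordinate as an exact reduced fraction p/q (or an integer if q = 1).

A = (43/20, -4)
E = (3732/1601, 5190/1601)
F = (35/16, -5/2)

1. F_x = 35/16  [F divides DB with DF:FB = 3/4:1/4]
2. F_y = -5/2  [F divides DB with DF:FB = 3/4:1/4]
   → F = (35/16, -5/2)
3. E_x = 3732/1601  [B, D, E are collinear ∩ CE ⟂ BD]
4. E_y = 5190/1601  [B, D, E are collinear ∩ CE ⟂ BD]
   → E = (3732/1601, 5190/1601)
5. A_x = 43/20  [line -1/16·x + -5/2·y + -3157/320 = 0 ∩ |AB|² = 1601/100]
6. A_y = -4  [line -1/16·x + -5/2·y + -3157/320 = 0 ∩ |AB|² = 1601/100]
   → A = (43/20, -4)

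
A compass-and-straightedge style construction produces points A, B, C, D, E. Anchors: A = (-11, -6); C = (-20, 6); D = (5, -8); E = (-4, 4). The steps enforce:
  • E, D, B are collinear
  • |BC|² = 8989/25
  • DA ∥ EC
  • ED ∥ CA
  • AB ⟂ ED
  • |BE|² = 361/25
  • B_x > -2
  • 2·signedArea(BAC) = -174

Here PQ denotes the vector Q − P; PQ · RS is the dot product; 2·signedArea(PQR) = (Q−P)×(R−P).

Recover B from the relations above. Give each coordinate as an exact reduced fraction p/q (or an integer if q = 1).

B = (-43/25, 24/25)

1. B_x = -43/25  [E, D, B are collinear ∩ AB ⟂ ED]
2. B_y = 24/25  [E, D, B are collinear ∩ AB ⟂ ED]
   → B = (-43/25, 24/25)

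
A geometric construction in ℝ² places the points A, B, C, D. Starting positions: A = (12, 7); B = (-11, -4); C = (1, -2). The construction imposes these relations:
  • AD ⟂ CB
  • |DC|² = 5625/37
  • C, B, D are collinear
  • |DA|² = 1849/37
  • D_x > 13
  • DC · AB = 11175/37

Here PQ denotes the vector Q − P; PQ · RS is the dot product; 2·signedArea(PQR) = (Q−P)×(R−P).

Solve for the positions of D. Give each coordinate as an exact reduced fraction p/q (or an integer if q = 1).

D = (487/37, 1/37)

1. D_x = 487/37  [C, B, D are collinear ∩ AD ⟂ CB]
2. D_y = 1/37  [C, B, D are collinear ∩ AD ⟂ CB]
   → D = (487/37, 1/37)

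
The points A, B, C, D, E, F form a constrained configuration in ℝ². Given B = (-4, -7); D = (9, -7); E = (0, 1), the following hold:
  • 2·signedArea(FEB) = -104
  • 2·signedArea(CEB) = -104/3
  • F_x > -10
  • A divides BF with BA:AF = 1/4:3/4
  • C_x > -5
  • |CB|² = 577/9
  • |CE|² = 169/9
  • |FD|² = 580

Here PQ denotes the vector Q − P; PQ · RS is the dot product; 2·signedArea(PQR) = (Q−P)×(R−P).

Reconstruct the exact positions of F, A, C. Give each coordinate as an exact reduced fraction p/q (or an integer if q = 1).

1. F_x = -9  [line 8·x + -4·y + 108 = 0 ∩ |FD|² = 580]
2. F_y = 9  [line 8·x + -4·y + 108 = 0 ∩ |FD|² = 580]
   → F = (-9, 9)
3. A_x = -21/4  [A divides BF with BA:AF = 1/4:3/4]
4. A_y = -3  [A divides BF with BA:AF = 1/4:3/4]
   → A = (-21/4, -3)
5. C_x = -13/3  [line 8·x + -4·y + 116/3 = 0 ∩ |CB|² = 577/9]
6. C_y = 1  [line 8·x + -4·y + 116/3 = 0 ∩ |CB|² = 577/9]
   → C = (-13/3, 1)

A = (-21/4, -3)
C = (-13/3, 1)
F = (-9, 9)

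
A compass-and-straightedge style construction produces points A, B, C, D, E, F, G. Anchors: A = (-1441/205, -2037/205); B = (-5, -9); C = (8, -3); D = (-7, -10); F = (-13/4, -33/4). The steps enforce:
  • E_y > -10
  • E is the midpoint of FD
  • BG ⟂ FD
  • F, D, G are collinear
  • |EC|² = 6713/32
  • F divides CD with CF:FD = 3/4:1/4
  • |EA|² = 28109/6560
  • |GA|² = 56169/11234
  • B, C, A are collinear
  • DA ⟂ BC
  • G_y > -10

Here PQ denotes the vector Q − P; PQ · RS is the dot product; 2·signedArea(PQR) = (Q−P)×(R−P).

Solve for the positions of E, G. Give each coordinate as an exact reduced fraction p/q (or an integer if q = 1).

E = (-41/8, -73/8)
G = (-1363/274, -2481/274)

1. E_x = -41/8  [E is the midpoint of FD]
2. E_y = -73/8  [E is the midpoint of FD]
   → E = (-41/8, -73/8)
3. G_x = -1363/274  [F, D, G are collinear ∩ BG ⟂ FD]
4. G_y = -2481/274  [F, D, G are collinear ∩ BG ⟂ FD]
   → G = (-1363/274, -2481/274)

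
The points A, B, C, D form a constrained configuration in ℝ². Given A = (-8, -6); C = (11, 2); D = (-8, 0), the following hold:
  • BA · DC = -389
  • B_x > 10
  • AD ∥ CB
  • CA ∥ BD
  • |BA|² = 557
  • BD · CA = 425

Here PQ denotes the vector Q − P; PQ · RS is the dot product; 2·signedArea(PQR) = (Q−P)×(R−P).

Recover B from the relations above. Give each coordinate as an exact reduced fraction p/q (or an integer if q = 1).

B = (11, 8)

1. B_x = 11  [CA ∥ BD ∩ AD ∥ CB]
2. B_y = 8  [CA ∥ BD ∩ AD ∥ CB]
   → B = (11, 8)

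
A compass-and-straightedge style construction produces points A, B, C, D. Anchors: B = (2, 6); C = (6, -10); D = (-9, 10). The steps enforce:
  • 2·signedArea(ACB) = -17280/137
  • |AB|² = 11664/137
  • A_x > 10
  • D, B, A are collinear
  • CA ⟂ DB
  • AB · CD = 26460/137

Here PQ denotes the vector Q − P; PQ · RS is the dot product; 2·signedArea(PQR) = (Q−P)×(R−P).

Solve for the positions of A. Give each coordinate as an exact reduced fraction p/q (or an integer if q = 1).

A = (1462/137, 390/137)

1. A_x = 1462/137  [D, B, A are collinear ∩ CA ⟂ DB]
2. A_y = 390/137  [D, B, A are collinear ∩ CA ⟂ DB]
   → A = (1462/137, 390/137)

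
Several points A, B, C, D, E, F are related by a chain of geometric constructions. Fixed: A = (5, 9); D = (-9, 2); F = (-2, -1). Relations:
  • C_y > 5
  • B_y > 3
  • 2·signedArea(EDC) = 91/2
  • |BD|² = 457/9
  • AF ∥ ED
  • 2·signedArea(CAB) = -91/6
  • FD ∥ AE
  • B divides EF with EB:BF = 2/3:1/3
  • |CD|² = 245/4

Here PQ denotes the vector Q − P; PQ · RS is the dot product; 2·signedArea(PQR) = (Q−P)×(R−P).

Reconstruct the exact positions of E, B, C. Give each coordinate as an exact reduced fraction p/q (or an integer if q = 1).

1. E_x = -2  [AF ∥ ED ∩ FD ∥ AE]
2. E_y = 12  [AF ∥ ED ∩ FD ∥ AE]
   → E = (-2, 12)
3. B_x = -2  [B divides EF with EB:BF = 2/3:1/3]
4. B_y = 10/3  [B divides EF with EB:BF = 2/3:1/3]
   → B = (-2, 10/3)
5. C_x = -2  [2·signedArea(CAB) = -91/6 ∩ 2·signedArea(EDC) = 91/2]
6. C_y = 11/2  [2·signedArea(CAB) = -91/6 ∩ 2·signedArea(EDC) = 91/2]
   → C = (-2, 11/2)

B = (-2, 10/3)
C = (-2, 11/2)
E = (-2, 12)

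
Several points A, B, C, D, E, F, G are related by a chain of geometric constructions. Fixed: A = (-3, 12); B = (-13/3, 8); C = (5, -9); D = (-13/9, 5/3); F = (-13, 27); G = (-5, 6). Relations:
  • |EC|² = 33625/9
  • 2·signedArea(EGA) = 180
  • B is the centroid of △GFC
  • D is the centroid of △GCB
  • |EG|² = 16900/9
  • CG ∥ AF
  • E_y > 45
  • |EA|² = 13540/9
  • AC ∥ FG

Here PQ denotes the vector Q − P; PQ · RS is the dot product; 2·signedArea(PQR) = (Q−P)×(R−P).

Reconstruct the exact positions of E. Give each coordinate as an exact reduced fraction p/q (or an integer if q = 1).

1. E_x = -65/3  [line -6·x + 2·y + -222 = 0 ∩ |EG|² = 16900/9]
2. E_y = 46  [line -6·x + 2·y + -222 = 0 ∩ |EG|² = 16900/9]
   → E = (-65/3, 46)

E = (-65/3, 46)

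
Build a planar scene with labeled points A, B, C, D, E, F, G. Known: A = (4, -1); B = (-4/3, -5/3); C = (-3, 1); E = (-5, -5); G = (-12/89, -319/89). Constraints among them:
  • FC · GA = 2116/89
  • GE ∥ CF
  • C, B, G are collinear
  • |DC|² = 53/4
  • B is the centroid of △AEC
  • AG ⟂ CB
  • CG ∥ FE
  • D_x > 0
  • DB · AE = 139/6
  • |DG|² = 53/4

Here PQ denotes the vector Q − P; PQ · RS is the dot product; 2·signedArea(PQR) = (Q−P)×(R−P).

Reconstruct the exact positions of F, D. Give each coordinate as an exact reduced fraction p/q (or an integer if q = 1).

1. F_x = -700/89  [CG ∥ FE ∩ GE ∥ CF]
2. F_y = -37/89  [CG ∥ FE ∩ GE ∥ CF]
   → F = (-700/89, -37/89)
3. D_x = 1/2  [line 9·x + 4·y + -9/2 = 0 ∩ |DC|² = 53/4]
4. D_y = 0  [line 9·x + 4·y + -9/2 = 0 ∩ |DC|² = 53/4]
   → D = (1/2, 0)

D = (1/2, 0)
F = (-700/89, -37/89)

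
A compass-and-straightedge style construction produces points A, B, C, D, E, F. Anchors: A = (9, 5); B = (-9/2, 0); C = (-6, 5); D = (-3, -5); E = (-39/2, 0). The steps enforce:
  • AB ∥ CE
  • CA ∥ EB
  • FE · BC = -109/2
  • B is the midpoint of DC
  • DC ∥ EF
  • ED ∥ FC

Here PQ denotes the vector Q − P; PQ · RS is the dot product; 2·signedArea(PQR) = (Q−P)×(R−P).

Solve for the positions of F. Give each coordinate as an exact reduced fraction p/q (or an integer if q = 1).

F = (-45/2, 10)

1. F_x = -45/2  [ED ∥ FC ∩ DC ∥ EF]
2. F_y = 10  [ED ∥ FC ∩ DC ∥ EF]
   → F = (-45/2, 10)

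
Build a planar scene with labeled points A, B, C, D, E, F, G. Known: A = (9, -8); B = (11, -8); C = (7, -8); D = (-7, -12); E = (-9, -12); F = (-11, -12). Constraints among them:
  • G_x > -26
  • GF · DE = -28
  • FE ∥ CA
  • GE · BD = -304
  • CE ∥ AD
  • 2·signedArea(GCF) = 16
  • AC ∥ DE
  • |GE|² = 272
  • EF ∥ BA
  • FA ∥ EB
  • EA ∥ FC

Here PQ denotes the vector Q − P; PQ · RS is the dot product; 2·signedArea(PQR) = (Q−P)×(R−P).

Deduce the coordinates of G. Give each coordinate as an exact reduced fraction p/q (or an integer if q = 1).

G = (-25, -16)

1. G_x = -25  [2·signedArea(GCF) = 16 ∩ GE · BD = -304]
2. G_y = -16  [2·signedArea(GCF) = 16 ∩ GE · BD = -304]
   → G = (-25, -16)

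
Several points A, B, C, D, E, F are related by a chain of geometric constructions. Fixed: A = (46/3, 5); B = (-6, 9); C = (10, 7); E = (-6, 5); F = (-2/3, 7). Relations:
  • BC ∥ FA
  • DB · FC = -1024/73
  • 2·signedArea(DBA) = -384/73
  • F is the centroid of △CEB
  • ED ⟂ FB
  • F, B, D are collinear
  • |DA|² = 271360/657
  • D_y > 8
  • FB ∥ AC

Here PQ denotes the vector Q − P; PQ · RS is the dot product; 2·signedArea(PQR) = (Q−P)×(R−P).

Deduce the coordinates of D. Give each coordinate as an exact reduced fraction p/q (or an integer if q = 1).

1. D_x = -342/73  [F, B, D are collinear ∩ ED ⟂ FB]
2. D_y = 621/73  [F, B, D are collinear ∩ ED ⟂ FB]
   → D = (-342/73, 621/73)

D = (-342/73, 621/73)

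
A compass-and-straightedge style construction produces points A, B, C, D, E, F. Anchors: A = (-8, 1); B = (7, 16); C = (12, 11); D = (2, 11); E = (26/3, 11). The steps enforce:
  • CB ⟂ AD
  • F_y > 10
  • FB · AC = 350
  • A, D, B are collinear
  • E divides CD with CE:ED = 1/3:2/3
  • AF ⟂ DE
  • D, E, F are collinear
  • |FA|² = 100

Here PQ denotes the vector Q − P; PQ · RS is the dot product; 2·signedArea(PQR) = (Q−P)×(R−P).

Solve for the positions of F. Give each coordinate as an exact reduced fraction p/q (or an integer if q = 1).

1. F_x = -8  [D, E, F are collinear ∩ AF ⟂ DE]
2. F_y = 11  [D, E, F are collinear ∩ AF ⟂ DE]
   → F = (-8, 11)

F = (-8, 11)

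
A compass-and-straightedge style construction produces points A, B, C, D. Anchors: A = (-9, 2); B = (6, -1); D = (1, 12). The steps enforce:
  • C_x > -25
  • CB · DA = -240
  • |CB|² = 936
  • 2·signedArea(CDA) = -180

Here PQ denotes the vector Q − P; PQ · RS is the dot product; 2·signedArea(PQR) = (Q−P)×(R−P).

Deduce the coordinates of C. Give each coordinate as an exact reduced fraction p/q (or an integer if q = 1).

C = (-24, 5)

1. C_x = -24  [CB · DA = -240 ∩ 2·signedArea(CDA) = -180]
2. C_y = 5  [CB · DA = -240 ∩ 2·signedArea(CDA) = -180]
   → C = (-24, 5)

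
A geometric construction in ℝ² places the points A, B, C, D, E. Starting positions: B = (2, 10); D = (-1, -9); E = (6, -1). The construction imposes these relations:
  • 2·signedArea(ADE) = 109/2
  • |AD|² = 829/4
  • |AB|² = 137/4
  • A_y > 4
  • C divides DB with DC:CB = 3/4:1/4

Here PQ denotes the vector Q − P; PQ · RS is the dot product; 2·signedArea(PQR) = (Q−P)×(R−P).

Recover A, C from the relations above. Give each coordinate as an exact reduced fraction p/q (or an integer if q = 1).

A = (4, 9/2)
C = (5/4, 21/4)

1. A_x = 4  [line -8·x + 7·y + 1/2 = 0 ∩ |AD|² = 829/4]
2. A_y = 9/2  [line -8·x + 7·y + 1/2 = 0 ∩ |AD|² = 829/4]
   → A = (4, 9/2)
3. C_x = 5/4  [C divides DB with DC:CB = 3/4:1/4]
4. C_y = 21/4  [C divides DB with DC:CB = 3/4:1/4]
   → C = (5/4, 21/4)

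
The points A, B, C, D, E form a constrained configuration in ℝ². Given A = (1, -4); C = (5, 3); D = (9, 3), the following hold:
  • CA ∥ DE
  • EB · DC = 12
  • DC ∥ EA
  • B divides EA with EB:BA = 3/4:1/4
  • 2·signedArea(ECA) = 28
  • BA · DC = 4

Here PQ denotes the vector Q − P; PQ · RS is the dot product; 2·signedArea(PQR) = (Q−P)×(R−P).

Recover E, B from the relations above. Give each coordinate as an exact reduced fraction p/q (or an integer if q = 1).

1. E_x = 5  [DC ∥ EA ∩ CA ∥ DE]
2. E_y = -4  [DC ∥ EA ∩ CA ∥ DE]
   → E = (5, -4)
3. B_x = 2  [B divides EA with EB:BA = 3/4:1/4]
4. B_y = -4  [B divides EA with EB:BA = 3/4:1/4]
   → B = (2, -4)

B = (2, -4)
E = (5, -4)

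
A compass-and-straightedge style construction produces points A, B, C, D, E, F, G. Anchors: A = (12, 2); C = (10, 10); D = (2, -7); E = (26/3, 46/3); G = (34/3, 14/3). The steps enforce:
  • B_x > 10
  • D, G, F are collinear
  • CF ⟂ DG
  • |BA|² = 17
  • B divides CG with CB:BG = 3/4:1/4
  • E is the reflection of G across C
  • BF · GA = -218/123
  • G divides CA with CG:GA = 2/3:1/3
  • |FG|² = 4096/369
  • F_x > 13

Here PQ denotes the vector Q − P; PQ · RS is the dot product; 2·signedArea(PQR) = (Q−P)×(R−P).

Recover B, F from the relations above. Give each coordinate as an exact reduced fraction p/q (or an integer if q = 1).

B = (11, 6)
F = (550/41, 298/41)

1. B_x = 11  [B divides CG with CB:BG = 3/4:1/4]
2. B_y = 6  [B divides CG with CB:BG = 3/4:1/4]
   → B = (11, 6)
3. F_x = 550/41  [D, G, F are collinear ∩ CF ⟂ DG]
4. F_y = 298/41  [D, G, F are collinear ∩ CF ⟂ DG]
   → F = (550/41, 298/41)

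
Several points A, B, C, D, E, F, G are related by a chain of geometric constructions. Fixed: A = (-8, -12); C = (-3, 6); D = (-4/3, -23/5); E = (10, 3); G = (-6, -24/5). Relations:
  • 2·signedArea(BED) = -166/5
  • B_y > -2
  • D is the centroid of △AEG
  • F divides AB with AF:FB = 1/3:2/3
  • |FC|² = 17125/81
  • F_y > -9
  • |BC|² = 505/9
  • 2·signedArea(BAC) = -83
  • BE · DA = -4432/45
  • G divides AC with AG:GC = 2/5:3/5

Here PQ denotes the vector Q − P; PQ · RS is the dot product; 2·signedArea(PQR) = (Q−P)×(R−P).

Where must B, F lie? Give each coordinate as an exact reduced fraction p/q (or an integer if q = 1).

1. B_x = -1/3  [2·signedArea(BAC) = -83 ∩ 2·signedArea(BED) = -166/5]
2. B_y = -1  [2·signedArea(BAC) = -83 ∩ 2·signedArea(BED) = -166/5]
   → B = (-1/3, -1)
3. F_x = -49/9  [F divides AB with AF:FB = 1/3:2/3]
4. F_y = -25/3  [F divides AB with AF:FB = 1/3:2/3]
   → F = (-49/9, -25/3)

B = (-1/3, -1)
F = (-49/9, -25/3)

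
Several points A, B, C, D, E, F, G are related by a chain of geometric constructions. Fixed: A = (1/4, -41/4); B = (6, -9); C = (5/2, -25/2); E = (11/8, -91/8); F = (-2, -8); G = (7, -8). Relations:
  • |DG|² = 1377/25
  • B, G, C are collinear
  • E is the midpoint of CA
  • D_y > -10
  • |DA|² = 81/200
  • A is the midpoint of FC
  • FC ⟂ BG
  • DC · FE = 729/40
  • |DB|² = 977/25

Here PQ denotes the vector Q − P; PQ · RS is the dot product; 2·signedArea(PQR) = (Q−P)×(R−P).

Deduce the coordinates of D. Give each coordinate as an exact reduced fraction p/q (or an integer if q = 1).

1. D_x = -1/5  [line -27/8·x + 27/8·y + 162/5 = 0 ∩ |DA|² = 81/200]
2. D_y = -49/5  [line -27/8·x + 27/8·y + 162/5 = 0 ∩ |DA|² = 81/200]
   → D = (-1/5, -49/5)

D = (-1/5, -49/5)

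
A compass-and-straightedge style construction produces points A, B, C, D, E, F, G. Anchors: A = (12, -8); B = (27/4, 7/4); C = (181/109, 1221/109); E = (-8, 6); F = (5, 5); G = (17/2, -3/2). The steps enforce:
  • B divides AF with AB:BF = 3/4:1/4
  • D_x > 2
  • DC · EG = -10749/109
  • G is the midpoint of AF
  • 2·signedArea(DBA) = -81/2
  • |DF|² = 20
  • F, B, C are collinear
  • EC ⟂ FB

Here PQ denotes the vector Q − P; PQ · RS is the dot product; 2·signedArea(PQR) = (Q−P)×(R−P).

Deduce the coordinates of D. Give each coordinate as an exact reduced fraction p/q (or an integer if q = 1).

D = (3, 1)

1. D_x = 3  [2·signedArea(DBA) = -81/2 ∩ DC · EG = -10749/109]
2. D_y = 1  [2·signedArea(DBA) = -81/2 ∩ DC · EG = -10749/109]
   → D = (3, 1)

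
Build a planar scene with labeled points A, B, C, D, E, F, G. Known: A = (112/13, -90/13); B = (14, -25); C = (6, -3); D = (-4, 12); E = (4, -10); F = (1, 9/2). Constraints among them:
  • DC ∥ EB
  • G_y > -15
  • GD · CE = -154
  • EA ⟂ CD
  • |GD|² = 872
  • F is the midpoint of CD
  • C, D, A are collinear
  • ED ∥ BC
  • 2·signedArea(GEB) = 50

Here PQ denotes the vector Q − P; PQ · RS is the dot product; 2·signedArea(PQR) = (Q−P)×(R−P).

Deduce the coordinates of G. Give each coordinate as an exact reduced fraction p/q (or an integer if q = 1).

G = (10, -14)

1. G_x = 10  [GD · CE = -154 ∩ 2·signedArea(GEB) = 50]
2. G_y = -14  [GD · CE = -154 ∩ 2·signedArea(GEB) = 50]
   → G = (10, -14)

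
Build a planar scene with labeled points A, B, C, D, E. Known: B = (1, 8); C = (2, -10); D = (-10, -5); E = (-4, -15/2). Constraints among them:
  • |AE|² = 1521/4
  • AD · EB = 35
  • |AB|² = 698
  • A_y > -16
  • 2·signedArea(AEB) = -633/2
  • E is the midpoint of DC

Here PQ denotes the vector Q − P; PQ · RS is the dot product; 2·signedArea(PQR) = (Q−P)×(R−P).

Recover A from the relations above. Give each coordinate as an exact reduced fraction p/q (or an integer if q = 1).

A = (14, -15)

1. A_x = 14  [2·signedArea(AEB) = -633/2 ∩ AD · EB = 35]
2. A_y = -15  [2·signedArea(AEB) = -633/2 ∩ AD · EB = 35]
   → A = (14, -15)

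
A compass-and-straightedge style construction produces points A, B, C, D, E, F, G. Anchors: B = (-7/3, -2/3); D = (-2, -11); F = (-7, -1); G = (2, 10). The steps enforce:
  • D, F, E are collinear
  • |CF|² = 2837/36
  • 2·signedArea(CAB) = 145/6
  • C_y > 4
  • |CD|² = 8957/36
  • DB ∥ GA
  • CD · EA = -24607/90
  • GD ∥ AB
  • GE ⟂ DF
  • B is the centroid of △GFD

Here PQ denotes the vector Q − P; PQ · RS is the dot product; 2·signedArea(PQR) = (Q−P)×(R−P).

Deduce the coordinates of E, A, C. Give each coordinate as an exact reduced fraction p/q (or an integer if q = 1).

A = (5/3, 61/3)
C = (-1/6, 14/3)
E = (-48/5, 21/5)

1. E_x = -48/5  [D, F, E are collinear ∩ GE ⟂ DF]
2. E_y = 21/5  [D, F, E are collinear ∩ GE ⟂ DF]
   → E = (-48/5, 21/5)
3. A_x = 5/3  [GD ∥ AB ∩ DB ∥ GA]
4. A_y = 61/3  [GD ∥ AB ∩ DB ∥ GA]
   → A = (5/3, 61/3)
5. C_x = -1/6  [2·signedArea(CAB) = 145/6 ∩ CD · EA = -24607/90]
6. C_y = 14/3  [2·signedArea(CAB) = 145/6 ∩ CD · EA = -24607/90]
   → C = (-1/6, 14/3)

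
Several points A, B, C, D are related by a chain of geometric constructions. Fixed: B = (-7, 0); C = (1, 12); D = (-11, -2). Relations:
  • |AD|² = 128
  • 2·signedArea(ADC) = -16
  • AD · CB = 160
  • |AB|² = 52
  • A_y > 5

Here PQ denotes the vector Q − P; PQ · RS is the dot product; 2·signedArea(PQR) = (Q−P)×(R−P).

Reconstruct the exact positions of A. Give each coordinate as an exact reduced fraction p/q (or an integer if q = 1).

1. A_x = -3  [AD · CB = 160 ∩ 2·signedArea(ADC) = -16]
2. A_y = 6  [AD · CB = 160 ∩ 2·signedArea(ADC) = -16]
   → A = (-3, 6)

A = (-3, 6)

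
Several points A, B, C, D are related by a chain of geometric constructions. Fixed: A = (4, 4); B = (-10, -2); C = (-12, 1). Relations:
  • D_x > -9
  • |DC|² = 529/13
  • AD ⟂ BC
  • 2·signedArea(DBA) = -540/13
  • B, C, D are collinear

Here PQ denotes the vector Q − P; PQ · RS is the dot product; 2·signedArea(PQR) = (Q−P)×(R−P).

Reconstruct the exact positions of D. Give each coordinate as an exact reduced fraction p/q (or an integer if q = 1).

D = (-110/13, -56/13)

1. D_x = -110/13  [B, C, D are collinear ∩ AD ⟂ BC]
2. D_y = -56/13  [B, C, D are collinear ∩ AD ⟂ BC]
   → D = (-110/13, -56/13)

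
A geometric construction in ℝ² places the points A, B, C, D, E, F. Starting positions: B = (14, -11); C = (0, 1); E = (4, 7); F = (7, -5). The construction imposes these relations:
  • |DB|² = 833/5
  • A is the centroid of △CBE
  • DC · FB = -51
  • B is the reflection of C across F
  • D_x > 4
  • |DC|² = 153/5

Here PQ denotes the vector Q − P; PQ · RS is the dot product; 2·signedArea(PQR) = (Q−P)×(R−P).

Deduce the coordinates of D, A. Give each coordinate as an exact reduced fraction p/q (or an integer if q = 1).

1. D_x = 21/5  [line -7·x + 6·y + 45 = 0 ∩ |DB|² = 833/5]
2. D_y = -13/5  [line -7·x + 6·y + 45 = 0 ∩ |DB|² = 833/5]
   → D = (21/5, -13/5)
3. A_x = 6  [A is the centroid of △CBE]
4. A_y = -1  [A is the centroid of △CBE]
   → A = (6, -1)

A = (6, -1)
D = (21/5, -13/5)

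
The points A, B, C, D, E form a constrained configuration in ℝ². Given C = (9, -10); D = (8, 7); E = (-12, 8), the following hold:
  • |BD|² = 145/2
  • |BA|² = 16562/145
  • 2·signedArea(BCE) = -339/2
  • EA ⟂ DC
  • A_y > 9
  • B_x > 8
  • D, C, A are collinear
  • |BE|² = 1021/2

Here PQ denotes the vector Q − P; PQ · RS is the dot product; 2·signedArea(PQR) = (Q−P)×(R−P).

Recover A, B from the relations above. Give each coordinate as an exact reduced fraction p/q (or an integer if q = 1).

1. A_x = 2283/290  [D, C, A are collinear ∩ EA ⟂ DC]
2. A_y = 2659/290  [D, C, A are collinear ∩ EA ⟂ DC]
   → A = (2283/290, 2659/290)
3. B_x = 17/2  [line -18·x + -21·y + 243/2 = 0 ∩ |BE|² = 1021/2]
4. B_y = -3/2  [line -18·x + -21·y + 243/2 = 0 ∩ |BE|² = 1021/2]
   → B = (17/2, -3/2)

A = (2283/290, 2659/290)
B = (17/2, -3/2)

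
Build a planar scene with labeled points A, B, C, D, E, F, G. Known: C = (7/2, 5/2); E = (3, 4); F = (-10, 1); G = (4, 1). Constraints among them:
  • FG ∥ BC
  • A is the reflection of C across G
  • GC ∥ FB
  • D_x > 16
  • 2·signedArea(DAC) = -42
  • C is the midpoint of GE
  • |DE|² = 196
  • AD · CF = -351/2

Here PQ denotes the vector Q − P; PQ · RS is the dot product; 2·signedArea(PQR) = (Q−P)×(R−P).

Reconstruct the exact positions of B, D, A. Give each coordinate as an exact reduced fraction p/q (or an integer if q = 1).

1. B_x = -21/2  [FG ∥ BC ∩ GC ∥ FB]
2. B_y = 5/2  [FG ∥ BC ∩ GC ∥ FB]
   → B = (-21/2, 5/2)
3. A_x = 9/2  [A is the reflection of C across G]
4. A_y = -1/2  [A is the reflection of C across G]
   → A = (9/2, -1/2)
5. D_x = 17  [2·signedArea(DAC) = -42 ∩ AD · CF = -351/2]
6. D_y = 4  [2·signedArea(DAC) = -42 ∩ AD · CF = -351/2]
   → D = (17, 4)

A = (9/2, -1/2)
B = (-21/2, 5/2)
D = (17, 4)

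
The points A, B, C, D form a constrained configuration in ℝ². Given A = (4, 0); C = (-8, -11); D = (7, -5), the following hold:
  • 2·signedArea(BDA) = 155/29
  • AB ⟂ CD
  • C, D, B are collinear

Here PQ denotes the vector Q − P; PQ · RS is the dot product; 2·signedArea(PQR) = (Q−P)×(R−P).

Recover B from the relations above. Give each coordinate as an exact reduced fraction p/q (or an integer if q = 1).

B = (178/29, -155/29)

1. B_x = 178/29  [C, D, B are collinear ∩ AB ⟂ CD]
2. B_y = -155/29  [C, D, B are collinear ∩ AB ⟂ CD]
   → B = (178/29, -155/29)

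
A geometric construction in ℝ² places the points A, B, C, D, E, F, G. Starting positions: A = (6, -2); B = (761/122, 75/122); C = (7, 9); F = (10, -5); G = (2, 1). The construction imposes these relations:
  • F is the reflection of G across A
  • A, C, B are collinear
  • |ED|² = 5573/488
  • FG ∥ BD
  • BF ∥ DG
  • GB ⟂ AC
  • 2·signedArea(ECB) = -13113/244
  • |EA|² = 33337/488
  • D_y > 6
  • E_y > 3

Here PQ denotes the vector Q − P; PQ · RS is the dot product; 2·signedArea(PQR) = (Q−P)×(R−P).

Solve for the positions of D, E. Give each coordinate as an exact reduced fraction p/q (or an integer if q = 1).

D = (-215/122, 807/122)
E = (29/244, 929/244)

1. D_x = -215/122  [BF ∥ DG ∩ FG ∥ BD]
2. D_y = 807/122  [BF ∥ DG ∩ FG ∥ BD]
   → D = (-215/122, 807/122)
3. E_x = 29/244  [line 1023/122·x + -93/122·y + 465/244 = 0 ∩ |EA|² = 33337/488]
4. E_y = 929/244  [line 1023/122·x + -93/122·y + 465/244 = 0 ∩ |EA|² = 33337/488]
   → E = (29/244, 929/244)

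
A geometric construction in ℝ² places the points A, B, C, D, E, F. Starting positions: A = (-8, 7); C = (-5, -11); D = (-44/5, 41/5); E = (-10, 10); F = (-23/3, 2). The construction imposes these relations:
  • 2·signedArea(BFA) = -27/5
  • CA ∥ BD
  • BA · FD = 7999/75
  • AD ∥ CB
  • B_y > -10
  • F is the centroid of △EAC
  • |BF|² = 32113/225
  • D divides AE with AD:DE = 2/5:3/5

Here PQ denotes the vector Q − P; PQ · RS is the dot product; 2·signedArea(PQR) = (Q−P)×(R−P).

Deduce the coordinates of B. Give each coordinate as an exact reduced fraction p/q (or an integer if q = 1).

B = (-29/5, -49/5)

1. B_x = -29/5  [CA ∥ BD ∩ AD ∥ CB]
2. B_y = -49/5  [CA ∥ BD ∩ AD ∥ CB]
   → B = (-29/5, -49/5)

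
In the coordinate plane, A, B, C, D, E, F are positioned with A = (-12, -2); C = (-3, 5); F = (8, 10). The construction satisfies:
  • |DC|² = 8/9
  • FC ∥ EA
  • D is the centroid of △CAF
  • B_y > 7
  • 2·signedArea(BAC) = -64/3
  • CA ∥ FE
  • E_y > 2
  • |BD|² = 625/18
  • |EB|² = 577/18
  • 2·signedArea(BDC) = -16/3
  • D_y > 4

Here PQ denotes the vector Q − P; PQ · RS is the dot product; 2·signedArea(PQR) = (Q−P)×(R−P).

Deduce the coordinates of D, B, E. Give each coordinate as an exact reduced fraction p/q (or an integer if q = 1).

1. D_x = -7/3  [D is the centroid of △CAF]
2. D_y = 13/3  [D is the centroid of △CAF]
   → D = (-7/3, 13/3)
3. B_x = 17/6  [2·signedArea(BDC) = -16/3 ∩ 2·signedArea(BAC) = -64/3]
4. B_y = 43/6  [2·signedArea(BDC) = -16/3 ∩ 2·signedArea(BAC) = -64/3]
   → B = (17/6, 43/6)
5. E_x = -1  [FC ∥ EA ∩ CA ∥ FE]
6. E_y = 3  [FC ∥ EA ∩ CA ∥ FE]
   → E = (-1, 3)

B = (17/6, 43/6)
D = (-7/3, 13/3)
E = (-1, 3)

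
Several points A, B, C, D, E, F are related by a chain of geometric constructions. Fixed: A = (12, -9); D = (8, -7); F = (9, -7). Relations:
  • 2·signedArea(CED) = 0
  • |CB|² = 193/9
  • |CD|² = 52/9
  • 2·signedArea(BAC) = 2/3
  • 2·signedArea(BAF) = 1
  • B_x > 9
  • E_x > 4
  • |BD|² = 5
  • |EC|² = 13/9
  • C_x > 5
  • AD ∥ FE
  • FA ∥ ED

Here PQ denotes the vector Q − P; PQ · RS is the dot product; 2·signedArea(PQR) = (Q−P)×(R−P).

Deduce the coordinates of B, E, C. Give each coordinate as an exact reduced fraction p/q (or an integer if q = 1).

B = (10, -8)
C = (6, -17/3)
E = (5, -5)

1. B_x = 10  [line -2·x + -3·y + -4 = 0 ∩ |BD|² = 5]
2. B_y = -8  [line -2·x + -3·y + -4 = 0 ∩ |BD|² = 5]
   → B = (10, -8)
3. E_x = 5  [FA ∥ ED ∩ AD ∥ FE]
4. E_y = -5  [FA ∥ ED ∩ AD ∥ FE]
   → E = (5, -5)
5. C_x = 6  [2·signedArea(BAC) = 2/3 ∩ 2·signedArea(CED) = 0]
6. C_y = -17/3  [2·signedArea(BAC) = 2/3 ∩ 2·signedArea(CED) = 0]
   → C = (6, -17/3)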